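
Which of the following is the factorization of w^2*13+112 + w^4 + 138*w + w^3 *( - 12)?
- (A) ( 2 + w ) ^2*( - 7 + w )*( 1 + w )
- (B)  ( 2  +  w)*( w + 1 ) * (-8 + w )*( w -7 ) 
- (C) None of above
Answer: B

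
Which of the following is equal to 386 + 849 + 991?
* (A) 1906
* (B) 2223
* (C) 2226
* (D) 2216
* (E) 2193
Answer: C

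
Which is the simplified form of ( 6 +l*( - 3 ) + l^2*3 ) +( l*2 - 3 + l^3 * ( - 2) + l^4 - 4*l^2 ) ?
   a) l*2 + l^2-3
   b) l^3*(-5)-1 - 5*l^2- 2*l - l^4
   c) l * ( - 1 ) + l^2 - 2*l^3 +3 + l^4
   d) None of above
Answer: d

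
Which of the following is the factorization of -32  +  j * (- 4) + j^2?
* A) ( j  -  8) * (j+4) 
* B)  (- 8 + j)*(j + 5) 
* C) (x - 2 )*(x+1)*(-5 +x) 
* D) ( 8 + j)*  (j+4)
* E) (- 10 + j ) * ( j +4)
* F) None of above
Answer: A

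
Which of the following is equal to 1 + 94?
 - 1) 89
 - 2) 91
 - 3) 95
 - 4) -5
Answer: 3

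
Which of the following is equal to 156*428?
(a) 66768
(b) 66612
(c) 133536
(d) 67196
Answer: a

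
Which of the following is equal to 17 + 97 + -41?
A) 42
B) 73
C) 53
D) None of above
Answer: B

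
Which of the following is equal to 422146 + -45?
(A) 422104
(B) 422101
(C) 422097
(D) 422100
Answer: B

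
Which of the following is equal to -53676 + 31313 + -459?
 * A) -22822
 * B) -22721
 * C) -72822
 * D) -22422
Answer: A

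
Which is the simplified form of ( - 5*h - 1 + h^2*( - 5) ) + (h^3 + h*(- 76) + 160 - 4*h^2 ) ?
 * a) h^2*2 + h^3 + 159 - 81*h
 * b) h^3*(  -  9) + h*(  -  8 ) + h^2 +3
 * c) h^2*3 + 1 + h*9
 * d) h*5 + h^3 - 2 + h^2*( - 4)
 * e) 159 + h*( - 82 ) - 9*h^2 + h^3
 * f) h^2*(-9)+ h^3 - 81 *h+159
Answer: f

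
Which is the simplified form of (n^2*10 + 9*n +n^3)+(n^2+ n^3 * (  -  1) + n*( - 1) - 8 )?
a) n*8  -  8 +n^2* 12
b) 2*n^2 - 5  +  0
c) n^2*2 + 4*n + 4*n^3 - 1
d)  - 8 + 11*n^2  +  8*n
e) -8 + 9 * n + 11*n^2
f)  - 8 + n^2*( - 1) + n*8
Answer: d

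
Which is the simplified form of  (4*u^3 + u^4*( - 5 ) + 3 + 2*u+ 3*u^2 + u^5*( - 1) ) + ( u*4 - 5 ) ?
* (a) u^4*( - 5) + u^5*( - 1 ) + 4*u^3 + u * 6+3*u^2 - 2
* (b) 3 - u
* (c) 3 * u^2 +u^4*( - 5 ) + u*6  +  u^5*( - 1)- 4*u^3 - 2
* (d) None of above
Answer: a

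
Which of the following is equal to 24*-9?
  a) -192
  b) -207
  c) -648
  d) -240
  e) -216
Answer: e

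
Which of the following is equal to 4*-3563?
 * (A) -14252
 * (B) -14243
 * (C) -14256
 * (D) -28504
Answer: A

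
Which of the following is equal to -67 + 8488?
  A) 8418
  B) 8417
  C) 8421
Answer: C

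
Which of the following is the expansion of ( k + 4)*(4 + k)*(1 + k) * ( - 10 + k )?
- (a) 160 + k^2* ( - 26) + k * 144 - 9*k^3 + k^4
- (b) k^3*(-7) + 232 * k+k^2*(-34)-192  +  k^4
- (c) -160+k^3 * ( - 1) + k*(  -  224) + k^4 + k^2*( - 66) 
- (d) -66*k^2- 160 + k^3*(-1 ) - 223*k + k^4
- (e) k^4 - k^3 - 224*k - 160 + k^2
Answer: c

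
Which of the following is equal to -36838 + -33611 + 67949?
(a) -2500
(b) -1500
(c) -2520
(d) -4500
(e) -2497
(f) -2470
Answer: a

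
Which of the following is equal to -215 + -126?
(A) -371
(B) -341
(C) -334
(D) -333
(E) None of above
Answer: B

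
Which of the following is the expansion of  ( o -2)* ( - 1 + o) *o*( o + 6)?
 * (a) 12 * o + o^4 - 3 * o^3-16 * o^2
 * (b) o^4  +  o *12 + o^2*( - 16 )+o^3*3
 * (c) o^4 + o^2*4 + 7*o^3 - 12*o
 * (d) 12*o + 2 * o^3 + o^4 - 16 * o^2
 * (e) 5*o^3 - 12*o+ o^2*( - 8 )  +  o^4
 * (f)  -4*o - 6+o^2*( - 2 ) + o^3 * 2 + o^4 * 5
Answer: b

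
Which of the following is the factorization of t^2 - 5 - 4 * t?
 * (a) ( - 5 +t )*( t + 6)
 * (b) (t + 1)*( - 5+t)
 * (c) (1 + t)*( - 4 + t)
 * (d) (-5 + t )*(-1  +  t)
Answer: b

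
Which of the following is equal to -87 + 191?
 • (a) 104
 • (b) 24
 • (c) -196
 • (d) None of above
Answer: a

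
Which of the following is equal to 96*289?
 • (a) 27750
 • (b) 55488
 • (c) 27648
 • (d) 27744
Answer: d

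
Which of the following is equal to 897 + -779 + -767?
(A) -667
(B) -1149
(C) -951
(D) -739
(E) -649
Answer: E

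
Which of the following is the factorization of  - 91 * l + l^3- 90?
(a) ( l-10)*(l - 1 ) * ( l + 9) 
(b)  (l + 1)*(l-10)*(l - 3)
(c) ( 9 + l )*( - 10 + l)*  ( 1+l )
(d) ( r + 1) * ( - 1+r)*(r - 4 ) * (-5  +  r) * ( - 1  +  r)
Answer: c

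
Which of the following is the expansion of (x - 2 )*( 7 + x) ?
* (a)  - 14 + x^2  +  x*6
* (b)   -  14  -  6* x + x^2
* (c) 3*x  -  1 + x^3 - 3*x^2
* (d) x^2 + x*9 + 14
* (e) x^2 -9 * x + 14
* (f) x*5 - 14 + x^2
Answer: f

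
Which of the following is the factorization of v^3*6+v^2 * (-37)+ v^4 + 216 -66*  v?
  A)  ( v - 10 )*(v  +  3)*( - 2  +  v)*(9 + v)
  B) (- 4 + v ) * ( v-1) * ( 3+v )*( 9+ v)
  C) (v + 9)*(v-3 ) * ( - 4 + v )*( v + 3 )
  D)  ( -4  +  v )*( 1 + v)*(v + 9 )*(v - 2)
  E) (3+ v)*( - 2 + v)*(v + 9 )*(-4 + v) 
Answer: E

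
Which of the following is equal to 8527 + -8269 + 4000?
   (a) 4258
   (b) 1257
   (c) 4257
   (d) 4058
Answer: a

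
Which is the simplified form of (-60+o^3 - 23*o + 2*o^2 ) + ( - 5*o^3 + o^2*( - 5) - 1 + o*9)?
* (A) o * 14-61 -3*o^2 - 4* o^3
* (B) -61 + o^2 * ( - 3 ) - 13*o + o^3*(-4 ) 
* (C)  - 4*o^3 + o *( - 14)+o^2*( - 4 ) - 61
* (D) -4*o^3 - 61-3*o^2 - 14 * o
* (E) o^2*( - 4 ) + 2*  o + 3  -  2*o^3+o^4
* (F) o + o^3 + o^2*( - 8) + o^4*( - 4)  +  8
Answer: D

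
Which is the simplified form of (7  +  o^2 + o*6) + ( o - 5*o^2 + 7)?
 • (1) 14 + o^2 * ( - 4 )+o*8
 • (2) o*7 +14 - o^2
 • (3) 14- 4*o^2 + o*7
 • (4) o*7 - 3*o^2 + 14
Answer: 3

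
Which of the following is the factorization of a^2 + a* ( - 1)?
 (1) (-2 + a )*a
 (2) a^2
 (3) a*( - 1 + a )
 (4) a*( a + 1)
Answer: 3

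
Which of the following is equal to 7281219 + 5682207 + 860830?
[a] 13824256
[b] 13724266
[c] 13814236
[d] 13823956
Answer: a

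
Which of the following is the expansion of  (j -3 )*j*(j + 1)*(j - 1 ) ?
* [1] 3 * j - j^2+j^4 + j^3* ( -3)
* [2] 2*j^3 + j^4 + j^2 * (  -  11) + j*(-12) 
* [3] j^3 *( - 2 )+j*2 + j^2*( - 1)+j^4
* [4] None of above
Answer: 1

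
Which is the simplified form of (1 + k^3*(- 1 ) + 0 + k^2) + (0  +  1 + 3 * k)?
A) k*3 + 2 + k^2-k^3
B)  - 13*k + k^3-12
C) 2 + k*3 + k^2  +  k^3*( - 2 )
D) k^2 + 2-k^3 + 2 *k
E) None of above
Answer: A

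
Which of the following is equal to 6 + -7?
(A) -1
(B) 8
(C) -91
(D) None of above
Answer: A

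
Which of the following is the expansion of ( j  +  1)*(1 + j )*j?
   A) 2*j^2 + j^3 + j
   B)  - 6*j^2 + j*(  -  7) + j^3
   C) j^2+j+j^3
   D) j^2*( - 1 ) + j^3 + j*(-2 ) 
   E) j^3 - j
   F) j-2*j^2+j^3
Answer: A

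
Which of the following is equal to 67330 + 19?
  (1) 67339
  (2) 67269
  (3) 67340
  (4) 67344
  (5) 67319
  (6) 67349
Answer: 6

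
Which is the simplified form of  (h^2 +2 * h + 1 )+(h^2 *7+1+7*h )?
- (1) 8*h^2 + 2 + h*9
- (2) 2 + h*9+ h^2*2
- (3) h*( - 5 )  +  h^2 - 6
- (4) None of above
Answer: 1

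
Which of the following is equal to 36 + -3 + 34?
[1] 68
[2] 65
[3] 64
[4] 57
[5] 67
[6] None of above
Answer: 5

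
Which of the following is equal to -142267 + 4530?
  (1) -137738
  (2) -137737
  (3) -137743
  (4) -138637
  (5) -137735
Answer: 2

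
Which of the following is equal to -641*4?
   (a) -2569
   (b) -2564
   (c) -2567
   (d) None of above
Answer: b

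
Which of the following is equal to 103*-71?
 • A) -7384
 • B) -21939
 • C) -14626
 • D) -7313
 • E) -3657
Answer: D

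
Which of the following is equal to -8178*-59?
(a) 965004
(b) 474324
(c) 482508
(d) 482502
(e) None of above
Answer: d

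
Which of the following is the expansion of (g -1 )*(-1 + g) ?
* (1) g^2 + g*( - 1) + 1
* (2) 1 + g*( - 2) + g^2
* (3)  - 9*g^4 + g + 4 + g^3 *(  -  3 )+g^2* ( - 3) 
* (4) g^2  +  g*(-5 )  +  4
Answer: 2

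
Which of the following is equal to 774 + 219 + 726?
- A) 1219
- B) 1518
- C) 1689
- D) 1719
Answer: D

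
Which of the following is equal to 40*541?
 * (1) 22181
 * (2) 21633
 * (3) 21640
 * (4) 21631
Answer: 3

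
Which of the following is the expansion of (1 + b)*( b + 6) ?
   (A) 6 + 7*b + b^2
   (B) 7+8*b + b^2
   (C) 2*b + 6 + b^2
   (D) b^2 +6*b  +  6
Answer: A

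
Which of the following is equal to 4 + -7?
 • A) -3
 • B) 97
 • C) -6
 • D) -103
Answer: A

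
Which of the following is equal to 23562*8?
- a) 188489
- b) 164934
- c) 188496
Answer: c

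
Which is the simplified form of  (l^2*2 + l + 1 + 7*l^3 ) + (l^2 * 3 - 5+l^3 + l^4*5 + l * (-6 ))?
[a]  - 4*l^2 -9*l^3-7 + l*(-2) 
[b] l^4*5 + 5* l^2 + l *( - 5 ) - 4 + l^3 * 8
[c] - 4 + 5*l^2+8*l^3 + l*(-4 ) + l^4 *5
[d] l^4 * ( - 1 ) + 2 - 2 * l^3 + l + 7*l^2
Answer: b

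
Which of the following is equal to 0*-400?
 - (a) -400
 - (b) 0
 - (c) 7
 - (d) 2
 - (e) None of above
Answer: b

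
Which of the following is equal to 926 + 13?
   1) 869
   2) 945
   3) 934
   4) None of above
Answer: 4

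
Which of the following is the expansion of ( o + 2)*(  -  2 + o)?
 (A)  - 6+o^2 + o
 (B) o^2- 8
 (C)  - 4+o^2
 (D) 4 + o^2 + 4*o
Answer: C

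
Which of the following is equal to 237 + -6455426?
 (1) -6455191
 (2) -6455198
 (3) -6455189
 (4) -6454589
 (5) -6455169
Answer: 3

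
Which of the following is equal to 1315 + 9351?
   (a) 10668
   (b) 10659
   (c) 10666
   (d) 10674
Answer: c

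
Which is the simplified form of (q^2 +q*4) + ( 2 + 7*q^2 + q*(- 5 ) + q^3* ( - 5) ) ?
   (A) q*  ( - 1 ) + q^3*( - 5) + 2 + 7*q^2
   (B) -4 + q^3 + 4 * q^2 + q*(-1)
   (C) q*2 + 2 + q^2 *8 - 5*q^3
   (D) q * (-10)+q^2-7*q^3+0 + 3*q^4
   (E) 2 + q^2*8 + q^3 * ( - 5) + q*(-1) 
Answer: E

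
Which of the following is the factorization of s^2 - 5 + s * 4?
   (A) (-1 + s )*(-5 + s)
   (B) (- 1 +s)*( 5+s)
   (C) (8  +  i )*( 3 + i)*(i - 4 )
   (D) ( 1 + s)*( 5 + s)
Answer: B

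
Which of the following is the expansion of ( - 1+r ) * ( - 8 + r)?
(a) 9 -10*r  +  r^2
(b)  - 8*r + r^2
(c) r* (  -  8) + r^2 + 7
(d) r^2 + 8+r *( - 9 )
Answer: d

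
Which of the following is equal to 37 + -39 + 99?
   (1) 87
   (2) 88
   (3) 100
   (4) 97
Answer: 4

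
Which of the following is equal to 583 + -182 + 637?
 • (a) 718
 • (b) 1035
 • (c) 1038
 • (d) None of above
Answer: c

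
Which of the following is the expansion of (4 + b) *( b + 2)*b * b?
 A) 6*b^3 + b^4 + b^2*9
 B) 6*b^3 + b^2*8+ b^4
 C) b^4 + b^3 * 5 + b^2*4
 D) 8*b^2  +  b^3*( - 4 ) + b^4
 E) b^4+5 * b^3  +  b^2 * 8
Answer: B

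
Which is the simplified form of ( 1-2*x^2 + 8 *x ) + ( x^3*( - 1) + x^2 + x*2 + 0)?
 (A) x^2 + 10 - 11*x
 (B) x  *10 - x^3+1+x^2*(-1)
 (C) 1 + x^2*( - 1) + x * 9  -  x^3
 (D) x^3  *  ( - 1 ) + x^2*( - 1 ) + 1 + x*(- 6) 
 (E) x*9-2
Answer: B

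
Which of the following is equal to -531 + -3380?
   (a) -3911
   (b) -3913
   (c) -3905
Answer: a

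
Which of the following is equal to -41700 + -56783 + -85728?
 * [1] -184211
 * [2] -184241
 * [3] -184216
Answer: 1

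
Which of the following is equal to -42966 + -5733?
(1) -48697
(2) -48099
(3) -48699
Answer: 3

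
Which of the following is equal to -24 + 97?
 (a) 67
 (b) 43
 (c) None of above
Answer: c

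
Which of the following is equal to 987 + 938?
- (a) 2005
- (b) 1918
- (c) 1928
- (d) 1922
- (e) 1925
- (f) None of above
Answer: e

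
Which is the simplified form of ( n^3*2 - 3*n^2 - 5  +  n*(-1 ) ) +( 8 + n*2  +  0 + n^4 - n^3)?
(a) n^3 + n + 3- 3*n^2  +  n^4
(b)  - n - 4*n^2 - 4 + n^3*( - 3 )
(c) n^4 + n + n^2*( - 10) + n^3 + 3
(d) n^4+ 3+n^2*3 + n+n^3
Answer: a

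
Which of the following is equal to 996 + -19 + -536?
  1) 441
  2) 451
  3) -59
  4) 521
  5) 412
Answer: 1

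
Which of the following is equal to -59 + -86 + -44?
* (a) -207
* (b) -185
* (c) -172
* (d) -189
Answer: d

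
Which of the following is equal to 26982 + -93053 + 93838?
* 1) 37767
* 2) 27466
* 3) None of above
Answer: 3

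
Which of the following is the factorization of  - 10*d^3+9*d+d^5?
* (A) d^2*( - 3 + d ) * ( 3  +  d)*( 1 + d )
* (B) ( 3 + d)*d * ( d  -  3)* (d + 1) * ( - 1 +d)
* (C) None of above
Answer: B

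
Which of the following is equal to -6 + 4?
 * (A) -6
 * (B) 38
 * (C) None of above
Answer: C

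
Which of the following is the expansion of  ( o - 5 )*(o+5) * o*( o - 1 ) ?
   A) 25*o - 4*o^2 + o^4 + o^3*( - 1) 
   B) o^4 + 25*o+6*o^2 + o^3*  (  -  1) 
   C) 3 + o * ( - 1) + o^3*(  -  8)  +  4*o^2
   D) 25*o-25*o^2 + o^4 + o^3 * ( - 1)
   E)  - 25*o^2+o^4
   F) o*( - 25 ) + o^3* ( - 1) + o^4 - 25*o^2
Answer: D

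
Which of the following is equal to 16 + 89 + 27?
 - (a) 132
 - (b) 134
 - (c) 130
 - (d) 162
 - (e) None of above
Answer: a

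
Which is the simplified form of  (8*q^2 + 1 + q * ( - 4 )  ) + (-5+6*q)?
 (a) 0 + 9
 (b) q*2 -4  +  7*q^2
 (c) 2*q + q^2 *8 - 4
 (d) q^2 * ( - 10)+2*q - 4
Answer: c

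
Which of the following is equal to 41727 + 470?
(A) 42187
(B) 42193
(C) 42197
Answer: C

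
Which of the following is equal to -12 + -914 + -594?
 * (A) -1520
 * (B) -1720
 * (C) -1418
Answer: A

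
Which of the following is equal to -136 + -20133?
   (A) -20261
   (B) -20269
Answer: B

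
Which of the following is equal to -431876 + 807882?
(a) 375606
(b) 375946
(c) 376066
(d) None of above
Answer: d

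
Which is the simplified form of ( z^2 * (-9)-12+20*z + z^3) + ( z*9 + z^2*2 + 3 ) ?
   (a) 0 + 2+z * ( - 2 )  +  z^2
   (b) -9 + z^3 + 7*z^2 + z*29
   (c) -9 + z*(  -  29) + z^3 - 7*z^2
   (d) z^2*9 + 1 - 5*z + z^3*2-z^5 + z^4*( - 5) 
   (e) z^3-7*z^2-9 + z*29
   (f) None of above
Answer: e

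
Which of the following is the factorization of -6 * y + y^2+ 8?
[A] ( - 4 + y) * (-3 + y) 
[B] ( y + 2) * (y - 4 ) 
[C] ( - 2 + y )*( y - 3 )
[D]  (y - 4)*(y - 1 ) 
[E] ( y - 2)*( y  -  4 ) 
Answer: E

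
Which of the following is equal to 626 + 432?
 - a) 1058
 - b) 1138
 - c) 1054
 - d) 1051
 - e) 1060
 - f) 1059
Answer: a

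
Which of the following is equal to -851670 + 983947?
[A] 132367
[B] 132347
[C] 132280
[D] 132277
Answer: D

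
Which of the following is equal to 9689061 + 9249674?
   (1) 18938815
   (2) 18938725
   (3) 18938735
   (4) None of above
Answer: 3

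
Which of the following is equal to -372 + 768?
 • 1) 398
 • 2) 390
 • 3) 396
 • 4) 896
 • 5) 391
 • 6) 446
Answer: 3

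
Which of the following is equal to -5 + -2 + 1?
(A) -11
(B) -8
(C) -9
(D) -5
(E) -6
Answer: E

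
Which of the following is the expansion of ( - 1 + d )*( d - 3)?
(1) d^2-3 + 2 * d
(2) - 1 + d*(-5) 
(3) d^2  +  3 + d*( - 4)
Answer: 3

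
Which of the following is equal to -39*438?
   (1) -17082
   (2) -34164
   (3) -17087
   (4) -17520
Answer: 1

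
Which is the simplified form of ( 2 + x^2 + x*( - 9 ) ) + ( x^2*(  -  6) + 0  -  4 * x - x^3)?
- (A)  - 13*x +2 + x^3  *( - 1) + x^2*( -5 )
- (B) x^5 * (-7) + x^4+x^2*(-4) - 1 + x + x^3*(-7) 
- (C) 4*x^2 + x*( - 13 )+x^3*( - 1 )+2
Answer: A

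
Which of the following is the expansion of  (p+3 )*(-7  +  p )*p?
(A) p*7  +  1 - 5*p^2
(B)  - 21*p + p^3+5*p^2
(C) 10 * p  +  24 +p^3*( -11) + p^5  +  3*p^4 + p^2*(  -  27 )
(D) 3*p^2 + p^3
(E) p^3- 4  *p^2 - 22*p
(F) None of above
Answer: F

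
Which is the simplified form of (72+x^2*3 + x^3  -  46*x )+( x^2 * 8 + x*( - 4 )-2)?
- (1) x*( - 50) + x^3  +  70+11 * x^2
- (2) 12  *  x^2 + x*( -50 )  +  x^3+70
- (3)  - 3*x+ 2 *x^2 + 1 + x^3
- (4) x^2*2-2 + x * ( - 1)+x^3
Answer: 1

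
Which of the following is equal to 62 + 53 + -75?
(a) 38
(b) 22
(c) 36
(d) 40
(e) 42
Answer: d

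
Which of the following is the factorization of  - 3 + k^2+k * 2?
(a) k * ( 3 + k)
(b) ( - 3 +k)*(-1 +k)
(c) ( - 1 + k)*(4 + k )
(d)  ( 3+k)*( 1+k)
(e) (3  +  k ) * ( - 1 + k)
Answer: e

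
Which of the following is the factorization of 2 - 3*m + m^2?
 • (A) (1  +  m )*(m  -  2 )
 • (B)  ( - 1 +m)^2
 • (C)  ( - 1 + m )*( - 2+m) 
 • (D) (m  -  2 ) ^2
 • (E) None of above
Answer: C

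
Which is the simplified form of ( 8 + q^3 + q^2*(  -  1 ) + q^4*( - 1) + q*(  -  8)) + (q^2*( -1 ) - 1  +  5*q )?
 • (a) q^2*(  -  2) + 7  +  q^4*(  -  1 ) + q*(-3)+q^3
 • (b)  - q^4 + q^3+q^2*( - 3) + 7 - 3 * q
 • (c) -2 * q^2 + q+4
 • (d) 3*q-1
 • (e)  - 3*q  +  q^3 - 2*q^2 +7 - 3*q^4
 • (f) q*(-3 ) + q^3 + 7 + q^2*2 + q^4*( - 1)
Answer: a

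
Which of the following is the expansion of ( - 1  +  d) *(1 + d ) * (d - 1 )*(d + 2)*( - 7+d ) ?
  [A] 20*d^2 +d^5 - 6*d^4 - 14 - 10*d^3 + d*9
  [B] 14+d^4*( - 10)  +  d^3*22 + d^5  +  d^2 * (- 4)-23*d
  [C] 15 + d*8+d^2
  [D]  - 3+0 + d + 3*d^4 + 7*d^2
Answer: A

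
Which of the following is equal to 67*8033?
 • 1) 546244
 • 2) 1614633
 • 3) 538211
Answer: 3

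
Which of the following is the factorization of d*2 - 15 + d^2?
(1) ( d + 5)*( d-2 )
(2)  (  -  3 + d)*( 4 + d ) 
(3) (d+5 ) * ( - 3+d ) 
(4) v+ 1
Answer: 3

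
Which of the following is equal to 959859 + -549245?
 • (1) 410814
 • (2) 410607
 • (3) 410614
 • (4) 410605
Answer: 3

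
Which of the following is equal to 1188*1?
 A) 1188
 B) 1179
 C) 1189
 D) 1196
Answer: A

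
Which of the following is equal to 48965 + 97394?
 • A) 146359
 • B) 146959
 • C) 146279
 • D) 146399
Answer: A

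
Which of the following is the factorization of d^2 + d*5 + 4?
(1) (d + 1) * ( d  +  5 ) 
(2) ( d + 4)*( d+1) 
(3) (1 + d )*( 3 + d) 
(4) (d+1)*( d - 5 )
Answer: 2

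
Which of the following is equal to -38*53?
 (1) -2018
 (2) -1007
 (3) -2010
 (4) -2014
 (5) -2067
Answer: 4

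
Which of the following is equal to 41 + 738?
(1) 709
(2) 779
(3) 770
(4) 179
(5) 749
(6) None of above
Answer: 2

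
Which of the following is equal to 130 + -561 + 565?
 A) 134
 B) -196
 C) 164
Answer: A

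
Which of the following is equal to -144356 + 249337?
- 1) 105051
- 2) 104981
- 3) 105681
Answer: 2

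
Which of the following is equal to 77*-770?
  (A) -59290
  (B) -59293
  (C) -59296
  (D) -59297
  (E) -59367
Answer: A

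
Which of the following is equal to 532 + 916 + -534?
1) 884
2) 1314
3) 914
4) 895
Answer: 3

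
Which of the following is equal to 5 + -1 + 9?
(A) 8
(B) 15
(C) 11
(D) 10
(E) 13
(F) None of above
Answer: E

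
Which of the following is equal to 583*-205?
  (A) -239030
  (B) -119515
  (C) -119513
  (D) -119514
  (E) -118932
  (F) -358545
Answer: B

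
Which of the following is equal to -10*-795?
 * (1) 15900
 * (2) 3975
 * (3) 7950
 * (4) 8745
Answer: 3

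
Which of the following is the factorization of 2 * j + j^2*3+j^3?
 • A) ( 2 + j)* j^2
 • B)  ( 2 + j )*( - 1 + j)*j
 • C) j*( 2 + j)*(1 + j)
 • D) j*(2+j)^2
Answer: C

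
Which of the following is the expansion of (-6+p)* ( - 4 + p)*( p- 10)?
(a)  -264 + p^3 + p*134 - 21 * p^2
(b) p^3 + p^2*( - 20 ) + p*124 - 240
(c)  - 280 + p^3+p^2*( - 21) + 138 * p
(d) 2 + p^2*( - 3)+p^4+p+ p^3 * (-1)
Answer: b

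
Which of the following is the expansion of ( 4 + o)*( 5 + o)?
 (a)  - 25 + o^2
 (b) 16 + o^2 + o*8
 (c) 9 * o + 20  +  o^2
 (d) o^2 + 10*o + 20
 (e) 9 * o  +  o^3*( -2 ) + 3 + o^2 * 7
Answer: c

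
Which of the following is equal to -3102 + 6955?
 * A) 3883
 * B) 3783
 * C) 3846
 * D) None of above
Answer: D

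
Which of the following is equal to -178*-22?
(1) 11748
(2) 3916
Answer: 2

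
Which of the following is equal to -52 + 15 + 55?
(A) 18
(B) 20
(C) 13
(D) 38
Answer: A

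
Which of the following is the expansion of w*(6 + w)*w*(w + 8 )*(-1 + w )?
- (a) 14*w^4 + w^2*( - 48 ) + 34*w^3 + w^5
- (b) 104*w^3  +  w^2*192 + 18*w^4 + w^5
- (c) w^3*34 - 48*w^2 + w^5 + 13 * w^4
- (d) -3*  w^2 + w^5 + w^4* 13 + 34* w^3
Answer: c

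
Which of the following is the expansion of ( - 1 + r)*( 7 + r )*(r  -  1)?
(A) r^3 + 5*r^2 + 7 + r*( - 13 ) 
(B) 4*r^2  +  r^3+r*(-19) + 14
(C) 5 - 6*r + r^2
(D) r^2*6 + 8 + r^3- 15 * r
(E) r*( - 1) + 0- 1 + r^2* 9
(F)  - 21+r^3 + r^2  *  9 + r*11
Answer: A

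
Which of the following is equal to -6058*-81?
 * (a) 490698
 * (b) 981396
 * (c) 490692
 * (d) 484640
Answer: a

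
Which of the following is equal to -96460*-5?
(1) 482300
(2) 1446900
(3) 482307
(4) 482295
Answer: 1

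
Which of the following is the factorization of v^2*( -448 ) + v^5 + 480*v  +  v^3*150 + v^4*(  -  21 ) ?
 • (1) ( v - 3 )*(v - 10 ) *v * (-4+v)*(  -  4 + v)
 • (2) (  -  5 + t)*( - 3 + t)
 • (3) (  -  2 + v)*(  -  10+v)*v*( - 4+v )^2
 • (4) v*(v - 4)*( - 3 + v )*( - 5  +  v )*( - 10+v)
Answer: 1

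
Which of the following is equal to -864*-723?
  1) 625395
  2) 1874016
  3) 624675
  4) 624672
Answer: 4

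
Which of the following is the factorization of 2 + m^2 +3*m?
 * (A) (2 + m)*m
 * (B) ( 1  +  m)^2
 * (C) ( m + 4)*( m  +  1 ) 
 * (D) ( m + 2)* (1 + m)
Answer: D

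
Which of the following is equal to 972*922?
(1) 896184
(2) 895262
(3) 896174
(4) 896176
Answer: 1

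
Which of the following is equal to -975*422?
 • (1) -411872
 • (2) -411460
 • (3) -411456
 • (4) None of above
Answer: 4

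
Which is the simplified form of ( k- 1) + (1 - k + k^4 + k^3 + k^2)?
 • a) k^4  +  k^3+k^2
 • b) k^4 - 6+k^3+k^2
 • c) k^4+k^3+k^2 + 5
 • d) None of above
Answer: a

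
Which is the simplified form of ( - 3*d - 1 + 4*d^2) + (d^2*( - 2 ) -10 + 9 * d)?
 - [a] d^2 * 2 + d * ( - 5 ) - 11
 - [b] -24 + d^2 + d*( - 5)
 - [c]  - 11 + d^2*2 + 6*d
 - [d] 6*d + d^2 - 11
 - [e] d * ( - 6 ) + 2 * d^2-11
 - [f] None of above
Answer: c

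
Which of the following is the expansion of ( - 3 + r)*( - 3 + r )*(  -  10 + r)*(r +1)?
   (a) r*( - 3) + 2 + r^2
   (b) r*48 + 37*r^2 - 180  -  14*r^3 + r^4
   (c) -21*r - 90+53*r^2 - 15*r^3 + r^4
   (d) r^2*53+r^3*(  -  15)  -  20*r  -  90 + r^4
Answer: c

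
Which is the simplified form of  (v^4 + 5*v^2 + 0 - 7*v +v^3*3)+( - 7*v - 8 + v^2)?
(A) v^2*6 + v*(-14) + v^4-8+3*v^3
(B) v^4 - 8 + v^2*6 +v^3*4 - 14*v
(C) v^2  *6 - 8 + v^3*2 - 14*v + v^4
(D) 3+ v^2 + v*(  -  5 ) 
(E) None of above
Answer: A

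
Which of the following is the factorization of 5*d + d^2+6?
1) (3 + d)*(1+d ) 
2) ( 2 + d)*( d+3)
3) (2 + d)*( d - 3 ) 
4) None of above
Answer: 2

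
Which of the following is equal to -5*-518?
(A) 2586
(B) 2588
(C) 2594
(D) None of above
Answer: D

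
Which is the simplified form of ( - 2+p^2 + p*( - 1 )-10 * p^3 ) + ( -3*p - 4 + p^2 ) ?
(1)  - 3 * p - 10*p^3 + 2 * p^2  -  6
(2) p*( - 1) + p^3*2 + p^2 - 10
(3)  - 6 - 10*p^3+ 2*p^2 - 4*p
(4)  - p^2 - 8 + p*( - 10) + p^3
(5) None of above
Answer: 3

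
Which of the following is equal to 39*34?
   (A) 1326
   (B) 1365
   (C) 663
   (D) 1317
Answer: A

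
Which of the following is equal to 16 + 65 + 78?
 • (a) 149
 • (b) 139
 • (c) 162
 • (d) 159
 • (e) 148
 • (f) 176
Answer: d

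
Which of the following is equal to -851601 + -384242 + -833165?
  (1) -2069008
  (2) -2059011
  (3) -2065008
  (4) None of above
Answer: 1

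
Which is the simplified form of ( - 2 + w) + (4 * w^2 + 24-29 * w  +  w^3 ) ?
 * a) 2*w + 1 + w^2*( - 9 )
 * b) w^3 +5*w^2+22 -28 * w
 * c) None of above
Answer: c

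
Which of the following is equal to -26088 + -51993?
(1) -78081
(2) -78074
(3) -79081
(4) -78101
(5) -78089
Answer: 1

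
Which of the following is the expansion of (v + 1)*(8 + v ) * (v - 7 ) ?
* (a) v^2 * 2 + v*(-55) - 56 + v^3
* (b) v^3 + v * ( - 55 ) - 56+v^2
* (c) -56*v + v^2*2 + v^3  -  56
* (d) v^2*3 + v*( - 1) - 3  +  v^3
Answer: a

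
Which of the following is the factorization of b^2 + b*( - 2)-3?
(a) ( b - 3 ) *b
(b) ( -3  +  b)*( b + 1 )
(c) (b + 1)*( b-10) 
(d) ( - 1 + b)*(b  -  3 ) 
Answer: b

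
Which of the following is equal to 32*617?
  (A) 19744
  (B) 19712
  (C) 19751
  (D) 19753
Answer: A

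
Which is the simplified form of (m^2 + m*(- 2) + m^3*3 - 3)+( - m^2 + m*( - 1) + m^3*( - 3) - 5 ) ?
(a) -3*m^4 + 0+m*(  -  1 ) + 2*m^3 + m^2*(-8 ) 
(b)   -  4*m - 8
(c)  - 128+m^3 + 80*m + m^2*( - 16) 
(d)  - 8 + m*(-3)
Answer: d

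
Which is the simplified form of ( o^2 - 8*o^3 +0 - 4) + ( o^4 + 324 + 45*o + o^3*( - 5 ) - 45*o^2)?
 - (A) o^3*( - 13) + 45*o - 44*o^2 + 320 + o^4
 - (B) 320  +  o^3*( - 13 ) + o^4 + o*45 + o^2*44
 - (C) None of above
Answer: A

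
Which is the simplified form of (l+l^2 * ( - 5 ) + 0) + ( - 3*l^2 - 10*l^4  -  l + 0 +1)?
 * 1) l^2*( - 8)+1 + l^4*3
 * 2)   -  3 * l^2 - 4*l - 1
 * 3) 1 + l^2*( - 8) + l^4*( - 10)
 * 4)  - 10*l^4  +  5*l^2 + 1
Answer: 3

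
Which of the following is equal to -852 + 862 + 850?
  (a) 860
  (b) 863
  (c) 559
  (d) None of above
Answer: a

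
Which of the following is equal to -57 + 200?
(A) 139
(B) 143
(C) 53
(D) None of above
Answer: B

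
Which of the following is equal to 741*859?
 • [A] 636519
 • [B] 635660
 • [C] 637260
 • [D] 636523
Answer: A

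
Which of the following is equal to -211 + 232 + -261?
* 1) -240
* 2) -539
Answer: 1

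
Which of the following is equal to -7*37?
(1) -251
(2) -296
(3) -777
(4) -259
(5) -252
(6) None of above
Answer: 4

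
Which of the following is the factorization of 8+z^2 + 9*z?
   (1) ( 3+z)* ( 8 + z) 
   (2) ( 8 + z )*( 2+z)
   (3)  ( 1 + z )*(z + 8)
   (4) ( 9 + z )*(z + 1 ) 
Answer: 3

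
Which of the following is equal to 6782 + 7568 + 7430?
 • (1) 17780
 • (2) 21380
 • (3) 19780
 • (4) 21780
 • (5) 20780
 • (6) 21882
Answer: 4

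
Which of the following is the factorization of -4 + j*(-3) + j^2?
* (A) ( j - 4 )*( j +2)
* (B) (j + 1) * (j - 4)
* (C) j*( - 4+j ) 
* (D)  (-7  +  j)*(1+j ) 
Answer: B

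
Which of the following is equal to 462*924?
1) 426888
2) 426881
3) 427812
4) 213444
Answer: 1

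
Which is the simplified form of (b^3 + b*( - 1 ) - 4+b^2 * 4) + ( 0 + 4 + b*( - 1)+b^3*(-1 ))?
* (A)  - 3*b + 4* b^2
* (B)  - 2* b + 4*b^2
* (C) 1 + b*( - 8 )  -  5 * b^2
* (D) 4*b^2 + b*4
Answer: B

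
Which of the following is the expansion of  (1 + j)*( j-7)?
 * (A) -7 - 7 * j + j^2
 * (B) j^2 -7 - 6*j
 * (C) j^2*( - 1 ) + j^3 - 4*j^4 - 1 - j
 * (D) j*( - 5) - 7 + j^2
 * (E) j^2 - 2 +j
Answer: B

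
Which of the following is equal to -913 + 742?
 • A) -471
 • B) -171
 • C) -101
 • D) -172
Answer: B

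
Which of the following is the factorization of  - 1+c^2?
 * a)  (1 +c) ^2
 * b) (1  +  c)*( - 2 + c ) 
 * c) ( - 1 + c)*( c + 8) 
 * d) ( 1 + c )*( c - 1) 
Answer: d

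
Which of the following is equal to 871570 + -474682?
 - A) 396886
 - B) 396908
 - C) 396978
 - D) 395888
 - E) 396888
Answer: E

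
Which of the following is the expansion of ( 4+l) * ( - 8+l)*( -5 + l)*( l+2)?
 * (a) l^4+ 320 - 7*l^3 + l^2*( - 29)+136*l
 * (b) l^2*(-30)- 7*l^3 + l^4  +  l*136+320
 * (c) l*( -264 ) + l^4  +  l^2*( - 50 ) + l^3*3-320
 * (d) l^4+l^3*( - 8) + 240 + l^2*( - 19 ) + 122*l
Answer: b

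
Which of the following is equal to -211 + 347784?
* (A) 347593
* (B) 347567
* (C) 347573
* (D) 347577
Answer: C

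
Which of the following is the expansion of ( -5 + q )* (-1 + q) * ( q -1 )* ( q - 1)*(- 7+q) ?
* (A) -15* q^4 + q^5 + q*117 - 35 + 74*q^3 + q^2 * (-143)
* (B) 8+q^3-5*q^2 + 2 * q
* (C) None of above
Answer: C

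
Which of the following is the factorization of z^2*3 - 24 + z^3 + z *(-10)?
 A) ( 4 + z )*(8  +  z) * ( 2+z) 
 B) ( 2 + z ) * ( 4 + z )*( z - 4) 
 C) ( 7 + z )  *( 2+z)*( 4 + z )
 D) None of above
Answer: D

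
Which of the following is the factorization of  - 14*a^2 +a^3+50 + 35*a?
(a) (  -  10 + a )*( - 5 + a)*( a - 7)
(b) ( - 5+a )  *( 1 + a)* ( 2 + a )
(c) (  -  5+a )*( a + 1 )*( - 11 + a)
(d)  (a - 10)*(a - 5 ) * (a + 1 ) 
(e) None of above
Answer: d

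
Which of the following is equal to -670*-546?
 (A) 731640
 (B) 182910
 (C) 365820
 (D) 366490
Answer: C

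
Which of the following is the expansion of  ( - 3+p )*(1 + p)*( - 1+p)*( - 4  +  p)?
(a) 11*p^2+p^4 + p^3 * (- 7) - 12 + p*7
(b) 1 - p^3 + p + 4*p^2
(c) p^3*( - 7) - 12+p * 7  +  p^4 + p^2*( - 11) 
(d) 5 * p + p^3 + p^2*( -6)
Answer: a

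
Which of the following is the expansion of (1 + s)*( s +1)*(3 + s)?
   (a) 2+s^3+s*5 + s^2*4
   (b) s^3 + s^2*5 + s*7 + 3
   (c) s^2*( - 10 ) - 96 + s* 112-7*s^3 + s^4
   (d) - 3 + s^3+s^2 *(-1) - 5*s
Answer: b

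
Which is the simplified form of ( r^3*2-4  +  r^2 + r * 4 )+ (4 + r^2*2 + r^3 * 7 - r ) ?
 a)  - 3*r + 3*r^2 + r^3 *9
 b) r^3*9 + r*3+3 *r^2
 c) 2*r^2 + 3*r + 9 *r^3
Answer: b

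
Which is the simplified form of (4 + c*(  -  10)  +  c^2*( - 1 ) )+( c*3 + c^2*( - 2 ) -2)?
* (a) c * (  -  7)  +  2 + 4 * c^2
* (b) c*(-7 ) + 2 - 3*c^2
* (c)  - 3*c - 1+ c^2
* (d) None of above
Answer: b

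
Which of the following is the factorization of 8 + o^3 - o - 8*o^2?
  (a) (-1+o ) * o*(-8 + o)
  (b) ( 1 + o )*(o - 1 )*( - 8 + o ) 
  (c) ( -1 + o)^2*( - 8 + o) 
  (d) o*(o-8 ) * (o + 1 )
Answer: b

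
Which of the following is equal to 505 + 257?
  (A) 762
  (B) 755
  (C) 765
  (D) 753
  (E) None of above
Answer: A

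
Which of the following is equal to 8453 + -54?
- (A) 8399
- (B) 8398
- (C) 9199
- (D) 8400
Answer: A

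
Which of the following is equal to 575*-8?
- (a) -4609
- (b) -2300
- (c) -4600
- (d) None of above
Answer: c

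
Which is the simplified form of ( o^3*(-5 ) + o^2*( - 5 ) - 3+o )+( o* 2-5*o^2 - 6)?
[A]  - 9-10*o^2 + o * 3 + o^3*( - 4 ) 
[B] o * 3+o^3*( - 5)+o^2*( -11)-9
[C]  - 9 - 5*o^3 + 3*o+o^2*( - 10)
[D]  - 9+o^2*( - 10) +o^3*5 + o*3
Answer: C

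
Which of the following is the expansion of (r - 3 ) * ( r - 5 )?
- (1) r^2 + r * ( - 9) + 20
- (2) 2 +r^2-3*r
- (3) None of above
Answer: 3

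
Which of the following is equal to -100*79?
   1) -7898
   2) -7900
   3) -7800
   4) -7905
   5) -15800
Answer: 2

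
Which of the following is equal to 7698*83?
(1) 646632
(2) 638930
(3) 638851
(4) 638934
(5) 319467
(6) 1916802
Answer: 4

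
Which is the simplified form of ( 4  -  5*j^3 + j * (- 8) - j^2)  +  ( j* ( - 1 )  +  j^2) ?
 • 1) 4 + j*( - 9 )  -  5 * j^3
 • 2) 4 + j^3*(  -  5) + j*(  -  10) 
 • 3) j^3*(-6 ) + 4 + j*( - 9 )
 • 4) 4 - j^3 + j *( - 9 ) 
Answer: 1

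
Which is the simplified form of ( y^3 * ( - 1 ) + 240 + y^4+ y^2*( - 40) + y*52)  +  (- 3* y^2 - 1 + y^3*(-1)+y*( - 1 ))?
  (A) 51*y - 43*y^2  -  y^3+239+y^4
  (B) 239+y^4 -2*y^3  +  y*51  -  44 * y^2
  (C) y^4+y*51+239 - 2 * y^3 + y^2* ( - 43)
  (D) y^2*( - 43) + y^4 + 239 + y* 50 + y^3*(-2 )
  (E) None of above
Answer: C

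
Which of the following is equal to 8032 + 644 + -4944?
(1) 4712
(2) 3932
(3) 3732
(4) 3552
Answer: 3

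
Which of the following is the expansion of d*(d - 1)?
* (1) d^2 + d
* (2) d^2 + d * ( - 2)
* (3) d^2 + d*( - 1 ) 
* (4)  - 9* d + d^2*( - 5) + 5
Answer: 3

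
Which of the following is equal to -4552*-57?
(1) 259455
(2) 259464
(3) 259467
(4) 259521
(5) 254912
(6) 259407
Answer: 2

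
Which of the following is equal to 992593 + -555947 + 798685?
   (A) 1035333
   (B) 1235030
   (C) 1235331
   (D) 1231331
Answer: C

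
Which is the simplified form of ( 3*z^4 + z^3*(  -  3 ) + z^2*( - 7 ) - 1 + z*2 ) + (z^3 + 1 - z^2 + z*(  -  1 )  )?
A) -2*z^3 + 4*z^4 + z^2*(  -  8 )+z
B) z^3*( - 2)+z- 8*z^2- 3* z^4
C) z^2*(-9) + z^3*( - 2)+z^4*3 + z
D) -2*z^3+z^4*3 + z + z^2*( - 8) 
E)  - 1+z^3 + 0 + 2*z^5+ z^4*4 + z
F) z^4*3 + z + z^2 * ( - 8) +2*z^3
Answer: D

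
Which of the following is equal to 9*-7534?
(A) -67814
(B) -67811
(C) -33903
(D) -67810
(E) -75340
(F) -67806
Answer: F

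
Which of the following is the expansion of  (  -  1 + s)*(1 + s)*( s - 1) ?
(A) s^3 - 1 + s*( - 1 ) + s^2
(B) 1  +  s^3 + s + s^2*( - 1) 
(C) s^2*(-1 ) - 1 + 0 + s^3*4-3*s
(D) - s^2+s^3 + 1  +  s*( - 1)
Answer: D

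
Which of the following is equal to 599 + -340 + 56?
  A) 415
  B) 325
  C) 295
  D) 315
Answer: D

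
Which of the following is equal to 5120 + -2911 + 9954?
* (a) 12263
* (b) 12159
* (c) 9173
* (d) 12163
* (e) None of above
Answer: d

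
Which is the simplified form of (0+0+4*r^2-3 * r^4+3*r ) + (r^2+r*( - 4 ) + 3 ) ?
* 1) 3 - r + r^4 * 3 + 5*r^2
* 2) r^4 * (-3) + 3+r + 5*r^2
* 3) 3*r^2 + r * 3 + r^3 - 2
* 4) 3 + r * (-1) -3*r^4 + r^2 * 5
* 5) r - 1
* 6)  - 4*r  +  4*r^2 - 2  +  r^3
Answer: 4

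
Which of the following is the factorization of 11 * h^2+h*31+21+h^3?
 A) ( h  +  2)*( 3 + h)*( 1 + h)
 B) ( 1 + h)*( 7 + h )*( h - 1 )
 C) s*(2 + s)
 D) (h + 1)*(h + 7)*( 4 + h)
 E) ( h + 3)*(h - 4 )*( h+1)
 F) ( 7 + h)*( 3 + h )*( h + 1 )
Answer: F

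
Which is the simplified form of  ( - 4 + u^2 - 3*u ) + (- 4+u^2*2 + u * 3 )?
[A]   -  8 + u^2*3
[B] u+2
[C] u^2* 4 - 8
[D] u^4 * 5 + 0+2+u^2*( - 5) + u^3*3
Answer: A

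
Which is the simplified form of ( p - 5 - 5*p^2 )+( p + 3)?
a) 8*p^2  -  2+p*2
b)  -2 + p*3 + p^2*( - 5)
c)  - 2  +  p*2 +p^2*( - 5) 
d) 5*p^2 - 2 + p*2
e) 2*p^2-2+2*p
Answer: c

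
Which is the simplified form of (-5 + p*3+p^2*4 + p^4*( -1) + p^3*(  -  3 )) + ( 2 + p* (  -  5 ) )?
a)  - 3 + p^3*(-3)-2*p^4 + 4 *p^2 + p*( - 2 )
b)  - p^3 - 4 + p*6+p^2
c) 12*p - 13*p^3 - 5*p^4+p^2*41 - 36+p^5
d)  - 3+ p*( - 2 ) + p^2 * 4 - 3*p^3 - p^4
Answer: d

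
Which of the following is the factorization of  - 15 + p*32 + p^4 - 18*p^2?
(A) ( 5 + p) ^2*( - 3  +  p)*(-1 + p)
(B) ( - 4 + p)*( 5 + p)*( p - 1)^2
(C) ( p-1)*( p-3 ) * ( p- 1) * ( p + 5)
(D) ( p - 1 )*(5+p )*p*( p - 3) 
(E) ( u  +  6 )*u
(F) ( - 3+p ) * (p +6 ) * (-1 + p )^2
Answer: C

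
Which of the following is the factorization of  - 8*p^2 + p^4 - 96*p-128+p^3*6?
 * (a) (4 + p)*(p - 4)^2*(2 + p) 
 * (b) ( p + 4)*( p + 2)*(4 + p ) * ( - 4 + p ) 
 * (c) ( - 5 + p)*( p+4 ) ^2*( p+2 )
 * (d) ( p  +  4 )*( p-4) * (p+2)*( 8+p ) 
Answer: b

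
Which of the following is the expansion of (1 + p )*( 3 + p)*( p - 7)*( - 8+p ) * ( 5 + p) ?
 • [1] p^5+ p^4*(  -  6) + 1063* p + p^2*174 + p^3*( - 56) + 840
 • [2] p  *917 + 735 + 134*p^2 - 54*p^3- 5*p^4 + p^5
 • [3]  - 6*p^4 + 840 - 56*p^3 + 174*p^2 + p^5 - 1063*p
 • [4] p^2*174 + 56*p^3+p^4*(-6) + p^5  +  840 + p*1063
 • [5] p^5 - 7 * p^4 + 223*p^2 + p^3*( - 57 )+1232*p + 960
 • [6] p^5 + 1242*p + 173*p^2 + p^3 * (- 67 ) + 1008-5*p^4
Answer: 1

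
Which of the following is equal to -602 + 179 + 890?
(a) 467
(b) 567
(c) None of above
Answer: a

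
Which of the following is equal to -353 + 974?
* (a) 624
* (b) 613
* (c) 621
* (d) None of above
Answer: c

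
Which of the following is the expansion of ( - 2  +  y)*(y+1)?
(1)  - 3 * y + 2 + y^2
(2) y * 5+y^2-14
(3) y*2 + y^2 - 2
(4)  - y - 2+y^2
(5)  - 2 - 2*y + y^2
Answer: 4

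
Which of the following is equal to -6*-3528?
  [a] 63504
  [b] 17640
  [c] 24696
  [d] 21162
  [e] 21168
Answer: e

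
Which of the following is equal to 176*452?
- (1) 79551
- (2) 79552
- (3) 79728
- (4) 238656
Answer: 2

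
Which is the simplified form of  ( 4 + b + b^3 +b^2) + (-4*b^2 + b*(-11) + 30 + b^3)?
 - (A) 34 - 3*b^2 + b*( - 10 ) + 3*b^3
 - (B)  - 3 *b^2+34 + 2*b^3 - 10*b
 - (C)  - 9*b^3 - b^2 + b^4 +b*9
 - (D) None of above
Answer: B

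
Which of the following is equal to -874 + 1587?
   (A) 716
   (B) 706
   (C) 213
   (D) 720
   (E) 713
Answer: E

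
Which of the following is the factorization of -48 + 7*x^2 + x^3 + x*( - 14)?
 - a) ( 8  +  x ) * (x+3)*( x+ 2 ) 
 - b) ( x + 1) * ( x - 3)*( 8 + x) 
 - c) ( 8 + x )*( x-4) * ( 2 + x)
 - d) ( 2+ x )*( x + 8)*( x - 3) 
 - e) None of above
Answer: d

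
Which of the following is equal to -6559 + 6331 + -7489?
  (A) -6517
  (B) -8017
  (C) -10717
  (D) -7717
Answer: D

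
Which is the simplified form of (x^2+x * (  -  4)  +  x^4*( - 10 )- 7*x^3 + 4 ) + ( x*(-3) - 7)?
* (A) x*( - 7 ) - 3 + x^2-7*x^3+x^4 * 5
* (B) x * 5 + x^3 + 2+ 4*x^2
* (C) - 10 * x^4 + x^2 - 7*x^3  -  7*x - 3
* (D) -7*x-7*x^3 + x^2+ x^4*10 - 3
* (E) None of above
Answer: C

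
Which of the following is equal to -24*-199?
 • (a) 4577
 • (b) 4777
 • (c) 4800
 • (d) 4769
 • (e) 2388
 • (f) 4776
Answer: f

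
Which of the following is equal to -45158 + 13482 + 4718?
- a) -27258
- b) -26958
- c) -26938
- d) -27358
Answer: b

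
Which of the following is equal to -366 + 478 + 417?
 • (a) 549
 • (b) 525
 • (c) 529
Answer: c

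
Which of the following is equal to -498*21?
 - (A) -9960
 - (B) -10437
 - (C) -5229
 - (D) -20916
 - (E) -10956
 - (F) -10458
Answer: F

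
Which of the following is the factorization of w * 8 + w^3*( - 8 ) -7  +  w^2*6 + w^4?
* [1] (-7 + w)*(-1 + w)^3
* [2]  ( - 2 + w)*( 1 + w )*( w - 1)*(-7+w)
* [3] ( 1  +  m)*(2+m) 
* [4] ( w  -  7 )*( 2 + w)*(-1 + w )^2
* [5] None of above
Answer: 5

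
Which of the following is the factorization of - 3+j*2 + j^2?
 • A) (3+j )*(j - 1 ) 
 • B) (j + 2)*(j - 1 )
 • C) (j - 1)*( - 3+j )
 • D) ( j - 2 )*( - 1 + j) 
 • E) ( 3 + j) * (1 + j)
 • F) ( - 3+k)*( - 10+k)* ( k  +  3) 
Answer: A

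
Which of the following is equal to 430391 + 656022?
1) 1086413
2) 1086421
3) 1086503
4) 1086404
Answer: 1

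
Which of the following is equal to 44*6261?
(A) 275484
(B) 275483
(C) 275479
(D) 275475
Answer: A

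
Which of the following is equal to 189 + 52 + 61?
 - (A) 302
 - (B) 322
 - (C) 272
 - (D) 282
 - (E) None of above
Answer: A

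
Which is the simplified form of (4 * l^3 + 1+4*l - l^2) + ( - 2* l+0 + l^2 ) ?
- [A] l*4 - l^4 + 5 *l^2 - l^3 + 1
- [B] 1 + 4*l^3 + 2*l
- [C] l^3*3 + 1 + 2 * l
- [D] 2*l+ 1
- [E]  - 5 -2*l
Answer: B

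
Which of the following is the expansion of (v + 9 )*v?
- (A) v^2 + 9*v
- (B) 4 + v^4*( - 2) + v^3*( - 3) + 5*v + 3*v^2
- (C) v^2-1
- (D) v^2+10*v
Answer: A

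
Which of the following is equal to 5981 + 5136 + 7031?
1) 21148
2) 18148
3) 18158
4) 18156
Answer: 2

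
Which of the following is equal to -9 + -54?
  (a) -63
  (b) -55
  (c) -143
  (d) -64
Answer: a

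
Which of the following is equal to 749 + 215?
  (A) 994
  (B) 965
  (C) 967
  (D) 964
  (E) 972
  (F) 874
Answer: D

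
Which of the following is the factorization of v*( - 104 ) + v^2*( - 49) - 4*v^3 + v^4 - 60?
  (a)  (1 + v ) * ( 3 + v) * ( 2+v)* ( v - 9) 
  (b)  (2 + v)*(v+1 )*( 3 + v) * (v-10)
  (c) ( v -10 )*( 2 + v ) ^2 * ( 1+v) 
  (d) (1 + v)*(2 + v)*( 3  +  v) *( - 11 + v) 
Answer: b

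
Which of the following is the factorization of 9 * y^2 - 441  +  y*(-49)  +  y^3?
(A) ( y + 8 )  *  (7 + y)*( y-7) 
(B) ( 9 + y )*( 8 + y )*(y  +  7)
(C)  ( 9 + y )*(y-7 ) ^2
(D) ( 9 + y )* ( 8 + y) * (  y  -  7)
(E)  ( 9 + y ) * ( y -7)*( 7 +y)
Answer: E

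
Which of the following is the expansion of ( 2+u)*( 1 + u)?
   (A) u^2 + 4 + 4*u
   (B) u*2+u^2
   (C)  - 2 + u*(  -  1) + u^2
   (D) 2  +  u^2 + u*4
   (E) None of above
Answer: E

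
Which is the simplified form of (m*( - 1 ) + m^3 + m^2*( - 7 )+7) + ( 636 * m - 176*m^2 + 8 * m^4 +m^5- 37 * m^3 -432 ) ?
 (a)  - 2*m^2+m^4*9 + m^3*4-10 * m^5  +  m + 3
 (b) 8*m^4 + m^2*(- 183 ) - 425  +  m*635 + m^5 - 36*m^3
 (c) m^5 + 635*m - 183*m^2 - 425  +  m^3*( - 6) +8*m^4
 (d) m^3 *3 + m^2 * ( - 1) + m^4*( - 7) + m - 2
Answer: b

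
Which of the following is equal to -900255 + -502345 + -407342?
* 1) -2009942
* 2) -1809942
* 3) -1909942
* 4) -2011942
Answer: 2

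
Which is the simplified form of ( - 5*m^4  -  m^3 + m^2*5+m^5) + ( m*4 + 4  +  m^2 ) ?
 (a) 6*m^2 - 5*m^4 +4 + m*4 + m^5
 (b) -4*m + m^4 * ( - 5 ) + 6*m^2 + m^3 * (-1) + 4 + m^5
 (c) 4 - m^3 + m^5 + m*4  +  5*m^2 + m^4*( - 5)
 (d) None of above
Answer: d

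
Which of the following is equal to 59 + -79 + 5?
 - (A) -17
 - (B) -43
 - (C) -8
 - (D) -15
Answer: D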